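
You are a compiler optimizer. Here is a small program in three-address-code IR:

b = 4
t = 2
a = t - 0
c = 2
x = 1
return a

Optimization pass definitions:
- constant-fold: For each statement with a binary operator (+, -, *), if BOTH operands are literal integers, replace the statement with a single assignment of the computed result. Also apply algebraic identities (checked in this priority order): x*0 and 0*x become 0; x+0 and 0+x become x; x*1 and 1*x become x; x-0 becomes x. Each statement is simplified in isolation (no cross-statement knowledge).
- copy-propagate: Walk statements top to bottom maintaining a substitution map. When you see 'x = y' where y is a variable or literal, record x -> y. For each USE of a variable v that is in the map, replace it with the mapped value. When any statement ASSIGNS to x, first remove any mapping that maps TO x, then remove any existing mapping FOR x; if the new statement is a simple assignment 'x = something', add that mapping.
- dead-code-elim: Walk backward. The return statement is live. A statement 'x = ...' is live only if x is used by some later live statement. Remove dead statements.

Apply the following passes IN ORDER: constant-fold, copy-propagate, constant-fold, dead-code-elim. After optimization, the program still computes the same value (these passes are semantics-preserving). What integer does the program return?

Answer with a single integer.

Initial IR:
  b = 4
  t = 2
  a = t - 0
  c = 2
  x = 1
  return a
After constant-fold (6 stmts):
  b = 4
  t = 2
  a = t
  c = 2
  x = 1
  return a
After copy-propagate (6 stmts):
  b = 4
  t = 2
  a = 2
  c = 2
  x = 1
  return 2
After constant-fold (6 stmts):
  b = 4
  t = 2
  a = 2
  c = 2
  x = 1
  return 2
After dead-code-elim (1 stmts):
  return 2
Evaluate:
  b = 4  =>  b = 4
  t = 2  =>  t = 2
  a = t - 0  =>  a = 2
  c = 2  =>  c = 2
  x = 1  =>  x = 1
  return a = 2

Answer: 2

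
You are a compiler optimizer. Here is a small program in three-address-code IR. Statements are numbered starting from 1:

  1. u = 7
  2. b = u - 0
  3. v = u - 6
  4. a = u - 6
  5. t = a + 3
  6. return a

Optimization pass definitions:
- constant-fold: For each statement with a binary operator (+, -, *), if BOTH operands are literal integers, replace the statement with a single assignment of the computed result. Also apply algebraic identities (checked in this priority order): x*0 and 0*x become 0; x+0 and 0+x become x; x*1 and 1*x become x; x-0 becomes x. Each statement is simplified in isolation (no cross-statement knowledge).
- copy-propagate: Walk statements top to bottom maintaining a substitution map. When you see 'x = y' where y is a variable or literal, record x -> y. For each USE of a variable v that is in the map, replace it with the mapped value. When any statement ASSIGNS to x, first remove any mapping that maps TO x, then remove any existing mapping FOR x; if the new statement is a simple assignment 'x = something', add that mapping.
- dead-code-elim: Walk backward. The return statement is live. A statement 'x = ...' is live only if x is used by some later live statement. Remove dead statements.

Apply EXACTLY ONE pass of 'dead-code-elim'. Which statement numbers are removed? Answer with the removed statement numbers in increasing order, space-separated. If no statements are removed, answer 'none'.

Answer: 2 3 5

Derivation:
Backward liveness scan:
Stmt 1 'u = 7': KEEP (u is live); live-in = []
Stmt 2 'b = u - 0': DEAD (b not in live set ['u'])
Stmt 3 'v = u - 6': DEAD (v not in live set ['u'])
Stmt 4 'a = u - 6': KEEP (a is live); live-in = ['u']
Stmt 5 't = a + 3': DEAD (t not in live set ['a'])
Stmt 6 'return a': KEEP (return); live-in = ['a']
Removed statement numbers: [2, 3, 5]
Surviving IR:
  u = 7
  a = u - 6
  return a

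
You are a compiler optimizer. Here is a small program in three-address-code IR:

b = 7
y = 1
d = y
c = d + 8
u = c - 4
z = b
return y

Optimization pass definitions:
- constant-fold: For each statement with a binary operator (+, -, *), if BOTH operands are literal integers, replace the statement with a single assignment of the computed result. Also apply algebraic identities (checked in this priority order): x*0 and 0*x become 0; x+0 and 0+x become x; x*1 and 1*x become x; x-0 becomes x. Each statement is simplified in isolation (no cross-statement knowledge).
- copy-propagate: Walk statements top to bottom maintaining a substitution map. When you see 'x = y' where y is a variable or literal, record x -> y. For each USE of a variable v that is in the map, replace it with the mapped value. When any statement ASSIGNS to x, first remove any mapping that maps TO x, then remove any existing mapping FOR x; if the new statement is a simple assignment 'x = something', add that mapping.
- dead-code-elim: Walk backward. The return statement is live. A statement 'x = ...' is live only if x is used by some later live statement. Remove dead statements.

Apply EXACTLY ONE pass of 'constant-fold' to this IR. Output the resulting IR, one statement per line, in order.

Answer: b = 7
y = 1
d = y
c = d + 8
u = c - 4
z = b
return y

Derivation:
Applying constant-fold statement-by-statement:
  [1] b = 7  (unchanged)
  [2] y = 1  (unchanged)
  [3] d = y  (unchanged)
  [4] c = d + 8  (unchanged)
  [5] u = c - 4  (unchanged)
  [6] z = b  (unchanged)
  [7] return y  (unchanged)
Result (7 stmts):
  b = 7
  y = 1
  d = y
  c = d + 8
  u = c - 4
  z = b
  return y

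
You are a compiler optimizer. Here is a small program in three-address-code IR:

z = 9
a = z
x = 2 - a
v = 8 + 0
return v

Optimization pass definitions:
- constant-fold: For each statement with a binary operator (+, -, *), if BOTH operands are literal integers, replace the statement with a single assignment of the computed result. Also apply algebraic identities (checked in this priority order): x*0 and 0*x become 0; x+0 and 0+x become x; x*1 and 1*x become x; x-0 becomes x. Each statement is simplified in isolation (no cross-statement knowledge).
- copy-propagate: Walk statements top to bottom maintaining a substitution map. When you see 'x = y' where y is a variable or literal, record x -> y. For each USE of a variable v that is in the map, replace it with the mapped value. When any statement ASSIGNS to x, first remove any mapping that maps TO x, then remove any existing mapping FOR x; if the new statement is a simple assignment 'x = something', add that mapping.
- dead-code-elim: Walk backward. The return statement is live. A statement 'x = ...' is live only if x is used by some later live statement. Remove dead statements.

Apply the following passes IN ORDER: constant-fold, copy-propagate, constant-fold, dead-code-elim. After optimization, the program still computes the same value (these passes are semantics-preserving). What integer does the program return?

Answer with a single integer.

Initial IR:
  z = 9
  a = z
  x = 2 - a
  v = 8 + 0
  return v
After constant-fold (5 stmts):
  z = 9
  a = z
  x = 2 - a
  v = 8
  return v
After copy-propagate (5 stmts):
  z = 9
  a = 9
  x = 2 - 9
  v = 8
  return 8
After constant-fold (5 stmts):
  z = 9
  a = 9
  x = -7
  v = 8
  return 8
After dead-code-elim (1 stmts):
  return 8
Evaluate:
  z = 9  =>  z = 9
  a = z  =>  a = 9
  x = 2 - a  =>  x = -7
  v = 8 + 0  =>  v = 8
  return v = 8

Answer: 8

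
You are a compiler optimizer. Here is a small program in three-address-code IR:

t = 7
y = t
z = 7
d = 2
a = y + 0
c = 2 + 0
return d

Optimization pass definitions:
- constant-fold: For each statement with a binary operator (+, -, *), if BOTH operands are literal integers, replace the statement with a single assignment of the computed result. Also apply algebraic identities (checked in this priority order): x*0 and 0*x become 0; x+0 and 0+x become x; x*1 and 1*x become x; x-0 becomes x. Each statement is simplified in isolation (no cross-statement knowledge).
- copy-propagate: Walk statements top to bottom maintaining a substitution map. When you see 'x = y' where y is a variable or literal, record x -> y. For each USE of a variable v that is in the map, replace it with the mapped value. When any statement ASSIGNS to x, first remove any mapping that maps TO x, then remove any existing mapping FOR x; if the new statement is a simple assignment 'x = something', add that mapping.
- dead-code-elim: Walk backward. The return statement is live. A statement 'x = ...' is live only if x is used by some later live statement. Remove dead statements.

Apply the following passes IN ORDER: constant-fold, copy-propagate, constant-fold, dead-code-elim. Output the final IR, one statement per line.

Initial IR:
  t = 7
  y = t
  z = 7
  d = 2
  a = y + 0
  c = 2 + 0
  return d
After constant-fold (7 stmts):
  t = 7
  y = t
  z = 7
  d = 2
  a = y
  c = 2
  return d
After copy-propagate (7 stmts):
  t = 7
  y = 7
  z = 7
  d = 2
  a = 7
  c = 2
  return 2
After constant-fold (7 stmts):
  t = 7
  y = 7
  z = 7
  d = 2
  a = 7
  c = 2
  return 2
After dead-code-elim (1 stmts):
  return 2

Answer: return 2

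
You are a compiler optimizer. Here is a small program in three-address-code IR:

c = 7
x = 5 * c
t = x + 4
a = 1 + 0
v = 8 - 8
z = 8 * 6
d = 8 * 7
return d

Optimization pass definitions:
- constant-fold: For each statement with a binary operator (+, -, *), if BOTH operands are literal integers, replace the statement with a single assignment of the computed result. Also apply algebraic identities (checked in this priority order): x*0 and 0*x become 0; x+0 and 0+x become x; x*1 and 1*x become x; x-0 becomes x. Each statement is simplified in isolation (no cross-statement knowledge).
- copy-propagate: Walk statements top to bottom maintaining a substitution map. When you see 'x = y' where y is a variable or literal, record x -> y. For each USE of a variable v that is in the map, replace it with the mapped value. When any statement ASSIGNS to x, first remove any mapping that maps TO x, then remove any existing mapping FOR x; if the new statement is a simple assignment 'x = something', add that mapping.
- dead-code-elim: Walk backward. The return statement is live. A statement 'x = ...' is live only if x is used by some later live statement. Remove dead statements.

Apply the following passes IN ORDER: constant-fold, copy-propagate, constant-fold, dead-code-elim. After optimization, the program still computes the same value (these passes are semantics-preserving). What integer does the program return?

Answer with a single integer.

Answer: 56

Derivation:
Initial IR:
  c = 7
  x = 5 * c
  t = x + 4
  a = 1 + 0
  v = 8 - 8
  z = 8 * 6
  d = 8 * 7
  return d
After constant-fold (8 stmts):
  c = 7
  x = 5 * c
  t = x + 4
  a = 1
  v = 0
  z = 48
  d = 56
  return d
After copy-propagate (8 stmts):
  c = 7
  x = 5 * 7
  t = x + 4
  a = 1
  v = 0
  z = 48
  d = 56
  return 56
After constant-fold (8 stmts):
  c = 7
  x = 35
  t = x + 4
  a = 1
  v = 0
  z = 48
  d = 56
  return 56
After dead-code-elim (1 stmts):
  return 56
Evaluate:
  c = 7  =>  c = 7
  x = 5 * c  =>  x = 35
  t = x + 4  =>  t = 39
  a = 1 + 0  =>  a = 1
  v = 8 - 8  =>  v = 0
  z = 8 * 6  =>  z = 48
  d = 8 * 7  =>  d = 56
  return d = 56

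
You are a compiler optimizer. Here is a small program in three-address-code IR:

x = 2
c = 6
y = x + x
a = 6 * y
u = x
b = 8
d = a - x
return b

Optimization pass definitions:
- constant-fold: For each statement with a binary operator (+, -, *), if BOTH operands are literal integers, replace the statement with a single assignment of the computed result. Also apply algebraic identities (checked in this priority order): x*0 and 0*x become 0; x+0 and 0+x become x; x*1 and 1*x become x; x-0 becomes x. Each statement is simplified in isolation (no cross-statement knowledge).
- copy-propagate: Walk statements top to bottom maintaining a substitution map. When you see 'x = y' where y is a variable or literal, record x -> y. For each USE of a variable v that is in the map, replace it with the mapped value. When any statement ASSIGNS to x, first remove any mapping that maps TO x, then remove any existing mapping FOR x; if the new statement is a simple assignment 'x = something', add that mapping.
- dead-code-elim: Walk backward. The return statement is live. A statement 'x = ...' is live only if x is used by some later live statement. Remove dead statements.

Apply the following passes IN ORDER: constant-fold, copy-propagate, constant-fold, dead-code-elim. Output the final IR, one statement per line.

Answer: return 8

Derivation:
Initial IR:
  x = 2
  c = 6
  y = x + x
  a = 6 * y
  u = x
  b = 8
  d = a - x
  return b
After constant-fold (8 stmts):
  x = 2
  c = 6
  y = x + x
  a = 6 * y
  u = x
  b = 8
  d = a - x
  return b
After copy-propagate (8 stmts):
  x = 2
  c = 6
  y = 2 + 2
  a = 6 * y
  u = 2
  b = 8
  d = a - 2
  return 8
After constant-fold (8 stmts):
  x = 2
  c = 6
  y = 4
  a = 6 * y
  u = 2
  b = 8
  d = a - 2
  return 8
After dead-code-elim (1 stmts):
  return 8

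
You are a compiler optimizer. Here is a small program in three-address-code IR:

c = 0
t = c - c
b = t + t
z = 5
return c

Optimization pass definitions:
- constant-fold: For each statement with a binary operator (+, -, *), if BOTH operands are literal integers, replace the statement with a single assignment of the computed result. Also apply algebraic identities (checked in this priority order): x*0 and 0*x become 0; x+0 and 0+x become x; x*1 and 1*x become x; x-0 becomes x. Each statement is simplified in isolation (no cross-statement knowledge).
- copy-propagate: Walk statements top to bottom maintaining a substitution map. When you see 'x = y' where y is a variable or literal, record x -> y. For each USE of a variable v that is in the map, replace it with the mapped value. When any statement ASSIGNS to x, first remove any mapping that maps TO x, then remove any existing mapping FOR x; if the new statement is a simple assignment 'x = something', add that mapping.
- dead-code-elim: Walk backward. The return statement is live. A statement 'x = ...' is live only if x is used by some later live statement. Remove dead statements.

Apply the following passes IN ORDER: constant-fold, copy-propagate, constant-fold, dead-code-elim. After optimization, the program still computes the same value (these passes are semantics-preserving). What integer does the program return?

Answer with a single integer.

Initial IR:
  c = 0
  t = c - c
  b = t + t
  z = 5
  return c
After constant-fold (5 stmts):
  c = 0
  t = c - c
  b = t + t
  z = 5
  return c
After copy-propagate (5 stmts):
  c = 0
  t = 0 - 0
  b = t + t
  z = 5
  return 0
After constant-fold (5 stmts):
  c = 0
  t = 0
  b = t + t
  z = 5
  return 0
After dead-code-elim (1 stmts):
  return 0
Evaluate:
  c = 0  =>  c = 0
  t = c - c  =>  t = 0
  b = t + t  =>  b = 0
  z = 5  =>  z = 5
  return c = 0

Answer: 0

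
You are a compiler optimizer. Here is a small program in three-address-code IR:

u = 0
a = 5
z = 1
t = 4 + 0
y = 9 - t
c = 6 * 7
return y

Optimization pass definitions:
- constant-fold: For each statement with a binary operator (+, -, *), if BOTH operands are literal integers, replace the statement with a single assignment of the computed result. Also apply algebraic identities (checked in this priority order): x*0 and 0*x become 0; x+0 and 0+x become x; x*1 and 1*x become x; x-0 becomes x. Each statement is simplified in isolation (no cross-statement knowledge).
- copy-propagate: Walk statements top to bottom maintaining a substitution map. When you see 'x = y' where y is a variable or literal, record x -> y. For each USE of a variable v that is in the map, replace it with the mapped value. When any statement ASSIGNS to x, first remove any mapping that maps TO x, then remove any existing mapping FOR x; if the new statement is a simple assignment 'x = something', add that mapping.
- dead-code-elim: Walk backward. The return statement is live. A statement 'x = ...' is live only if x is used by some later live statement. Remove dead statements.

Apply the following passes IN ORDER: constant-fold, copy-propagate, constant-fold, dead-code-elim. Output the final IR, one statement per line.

Answer: y = 5
return y

Derivation:
Initial IR:
  u = 0
  a = 5
  z = 1
  t = 4 + 0
  y = 9 - t
  c = 6 * 7
  return y
After constant-fold (7 stmts):
  u = 0
  a = 5
  z = 1
  t = 4
  y = 9 - t
  c = 42
  return y
After copy-propagate (7 stmts):
  u = 0
  a = 5
  z = 1
  t = 4
  y = 9 - 4
  c = 42
  return y
After constant-fold (7 stmts):
  u = 0
  a = 5
  z = 1
  t = 4
  y = 5
  c = 42
  return y
After dead-code-elim (2 stmts):
  y = 5
  return y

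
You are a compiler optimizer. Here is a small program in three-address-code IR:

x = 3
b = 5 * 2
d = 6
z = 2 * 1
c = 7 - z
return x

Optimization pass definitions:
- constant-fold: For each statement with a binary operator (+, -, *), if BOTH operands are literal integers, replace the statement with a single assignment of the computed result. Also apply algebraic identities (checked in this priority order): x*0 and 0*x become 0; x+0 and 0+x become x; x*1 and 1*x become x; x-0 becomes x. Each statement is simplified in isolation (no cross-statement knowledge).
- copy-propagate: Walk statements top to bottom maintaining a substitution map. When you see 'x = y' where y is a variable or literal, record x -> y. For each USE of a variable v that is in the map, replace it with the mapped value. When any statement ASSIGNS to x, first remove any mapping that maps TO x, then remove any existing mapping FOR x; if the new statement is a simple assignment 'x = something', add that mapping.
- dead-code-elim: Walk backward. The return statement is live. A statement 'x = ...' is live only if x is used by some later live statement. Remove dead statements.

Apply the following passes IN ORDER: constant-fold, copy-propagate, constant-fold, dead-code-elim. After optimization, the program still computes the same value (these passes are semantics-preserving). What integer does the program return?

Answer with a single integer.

Answer: 3

Derivation:
Initial IR:
  x = 3
  b = 5 * 2
  d = 6
  z = 2 * 1
  c = 7 - z
  return x
After constant-fold (6 stmts):
  x = 3
  b = 10
  d = 6
  z = 2
  c = 7 - z
  return x
After copy-propagate (6 stmts):
  x = 3
  b = 10
  d = 6
  z = 2
  c = 7 - 2
  return 3
After constant-fold (6 stmts):
  x = 3
  b = 10
  d = 6
  z = 2
  c = 5
  return 3
After dead-code-elim (1 stmts):
  return 3
Evaluate:
  x = 3  =>  x = 3
  b = 5 * 2  =>  b = 10
  d = 6  =>  d = 6
  z = 2 * 1  =>  z = 2
  c = 7 - z  =>  c = 5
  return x = 3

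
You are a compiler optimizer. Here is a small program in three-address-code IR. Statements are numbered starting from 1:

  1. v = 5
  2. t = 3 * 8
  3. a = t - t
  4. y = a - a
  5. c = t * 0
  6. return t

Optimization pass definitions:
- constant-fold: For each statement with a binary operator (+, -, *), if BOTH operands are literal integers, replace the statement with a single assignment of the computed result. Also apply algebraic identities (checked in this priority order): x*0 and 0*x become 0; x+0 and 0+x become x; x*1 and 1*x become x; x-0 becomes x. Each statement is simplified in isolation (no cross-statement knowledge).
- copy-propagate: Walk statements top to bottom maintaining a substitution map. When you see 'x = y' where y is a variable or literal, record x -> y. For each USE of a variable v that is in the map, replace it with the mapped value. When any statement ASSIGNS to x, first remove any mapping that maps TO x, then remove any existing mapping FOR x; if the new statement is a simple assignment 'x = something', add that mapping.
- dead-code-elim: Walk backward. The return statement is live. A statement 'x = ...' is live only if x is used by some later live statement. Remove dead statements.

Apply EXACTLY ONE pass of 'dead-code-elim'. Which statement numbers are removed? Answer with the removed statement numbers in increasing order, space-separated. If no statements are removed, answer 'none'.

Answer: 1 3 4 5

Derivation:
Backward liveness scan:
Stmt 1 'v = 5': DEAD (v not in live set [])
Stmt 2 't = 3 * 8': KEEP (t is live); live-in = []
Stmt 3 'a = t - t': DEAD (a not in live set ['t'])
Stmt 4 'y = a - a': DEAD (y not in live set ['t'])
Stmt 5 'c = t * 0': DEAD (c not in live set ['t'])
Stmt 6 'return t': KEEP (return); live-in = ['t']
Removed statement numbers: [1, 3, 4, 5]
Surviving IR:
  t = 3 * 8
  return t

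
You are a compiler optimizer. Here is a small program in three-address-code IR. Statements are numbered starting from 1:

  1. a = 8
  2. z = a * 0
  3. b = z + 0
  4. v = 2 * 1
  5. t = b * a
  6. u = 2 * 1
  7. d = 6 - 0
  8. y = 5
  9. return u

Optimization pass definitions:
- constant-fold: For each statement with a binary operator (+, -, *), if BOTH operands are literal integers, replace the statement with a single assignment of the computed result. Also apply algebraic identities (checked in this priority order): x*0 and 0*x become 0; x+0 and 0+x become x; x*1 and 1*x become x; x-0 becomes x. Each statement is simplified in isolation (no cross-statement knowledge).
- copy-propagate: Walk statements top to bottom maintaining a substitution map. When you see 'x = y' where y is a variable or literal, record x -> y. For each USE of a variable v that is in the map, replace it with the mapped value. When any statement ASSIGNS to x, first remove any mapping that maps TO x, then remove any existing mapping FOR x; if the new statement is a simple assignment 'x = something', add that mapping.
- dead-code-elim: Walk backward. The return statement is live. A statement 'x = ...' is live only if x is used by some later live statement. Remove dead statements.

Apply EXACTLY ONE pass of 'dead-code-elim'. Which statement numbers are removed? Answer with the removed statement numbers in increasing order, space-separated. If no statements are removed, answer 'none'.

Backward liveness scan:
Stmt 1 'a = 8': DEAD (a not in live set [])
Stmt 2 'z = a * 0': DEAD (z not in live set [])
Stmt 3 'b = z + 0': DEAD (b not in live set [])
Stmt 4 'v = 2 * 1': DEAD (v not in live set [])
Stmt 5 't = b * a': DEAD (t not in live set [])
Stmt 6 'u = 2 * 1': KEEP (u is live); live-in = []
Stmt 7 'd = 6 - 0': DEAD (d not in live set ['u'])
Stmt 8 'y = 5': DEAD (y not in live set ['u'])
Stmt 9 'return u': KEEP (return); live-in = ['u']
Removed statement numbers: [1, 2, 3, 4, 5, 7, 8]
Surviving IR:
  u = 2 * 1
  return u

Answer: 1 2 3 4 5 7 8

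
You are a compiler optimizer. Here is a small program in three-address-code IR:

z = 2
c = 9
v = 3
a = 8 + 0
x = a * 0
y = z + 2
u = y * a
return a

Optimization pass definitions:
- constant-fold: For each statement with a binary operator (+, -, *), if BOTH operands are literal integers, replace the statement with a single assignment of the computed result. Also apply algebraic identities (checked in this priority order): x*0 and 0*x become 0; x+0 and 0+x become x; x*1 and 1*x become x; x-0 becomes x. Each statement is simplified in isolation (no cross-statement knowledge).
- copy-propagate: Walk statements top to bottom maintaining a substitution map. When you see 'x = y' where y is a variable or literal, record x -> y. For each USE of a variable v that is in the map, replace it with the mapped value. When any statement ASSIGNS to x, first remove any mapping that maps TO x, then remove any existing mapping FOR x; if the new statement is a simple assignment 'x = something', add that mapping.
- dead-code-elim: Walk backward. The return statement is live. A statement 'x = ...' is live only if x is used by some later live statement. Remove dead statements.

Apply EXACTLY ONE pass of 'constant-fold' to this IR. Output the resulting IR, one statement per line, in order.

Answer: z = 2
c = 9
v = 3
a = 8
x = 0
y = z + 2
u = y * a
return a

Derivation:
Applying constant-fold statement-by-statement:
  [1] z = 2  (unchanged)
  [2] c = 9  (unchanged)
  [3] v = 3  (unchanged)
  [4] a = 8 + 0  -> a = 8
  [5] x = a * 0  -> x = 0
  [6] y = z + 2  (unchanged)
  [7] u = y * a  (unchanged)
  [8] return a  (unchanged)
Result (8 stmts):
  z = 2
  c = 9
  v = 3
  a = 8
  x = 0
  y = z + 2
  u = y * a
  return a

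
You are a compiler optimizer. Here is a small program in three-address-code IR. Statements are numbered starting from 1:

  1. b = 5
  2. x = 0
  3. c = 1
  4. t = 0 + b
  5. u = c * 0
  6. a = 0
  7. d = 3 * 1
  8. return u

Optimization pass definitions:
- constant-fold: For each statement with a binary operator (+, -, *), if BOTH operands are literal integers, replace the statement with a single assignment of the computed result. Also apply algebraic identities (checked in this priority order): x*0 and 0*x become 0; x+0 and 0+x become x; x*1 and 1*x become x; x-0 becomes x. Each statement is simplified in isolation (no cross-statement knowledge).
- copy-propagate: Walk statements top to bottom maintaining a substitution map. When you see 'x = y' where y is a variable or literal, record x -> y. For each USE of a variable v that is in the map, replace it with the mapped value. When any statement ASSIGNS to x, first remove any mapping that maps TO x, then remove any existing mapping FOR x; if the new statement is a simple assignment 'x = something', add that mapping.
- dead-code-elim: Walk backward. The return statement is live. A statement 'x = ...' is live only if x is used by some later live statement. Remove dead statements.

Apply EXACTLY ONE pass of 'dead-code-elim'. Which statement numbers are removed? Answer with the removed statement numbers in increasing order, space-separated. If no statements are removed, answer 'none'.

Answer: 1 2 4 6 7

Derivation:
Backward liveness scan:
Stmt 1 'b = 5': DEAD (b not in live set [])
Stmt 2 'x = 0': DEAD (x not in live set [])
Stmt 3 'c = 1': KEEP (c is live); live-in = []
Stmt 4 't = 0 + b': DEAD (t not in live set ['c'])
Stmt 5 'u = c * 0': KEEP (u is live); live-in = ['c']
Stmt 6 'a = 0': DEAD (a not in live set ['u'])
Stmt 7 'd = 3 * 1': DEAD (d not in live set ['u'])
Stmt 8 'return u': KEEP (return); live-in = ['u']
Removed statement numbers: [1, 2, 4, 6, 7]
Surviving IR:
  c = 1
  u = c * 0
  return u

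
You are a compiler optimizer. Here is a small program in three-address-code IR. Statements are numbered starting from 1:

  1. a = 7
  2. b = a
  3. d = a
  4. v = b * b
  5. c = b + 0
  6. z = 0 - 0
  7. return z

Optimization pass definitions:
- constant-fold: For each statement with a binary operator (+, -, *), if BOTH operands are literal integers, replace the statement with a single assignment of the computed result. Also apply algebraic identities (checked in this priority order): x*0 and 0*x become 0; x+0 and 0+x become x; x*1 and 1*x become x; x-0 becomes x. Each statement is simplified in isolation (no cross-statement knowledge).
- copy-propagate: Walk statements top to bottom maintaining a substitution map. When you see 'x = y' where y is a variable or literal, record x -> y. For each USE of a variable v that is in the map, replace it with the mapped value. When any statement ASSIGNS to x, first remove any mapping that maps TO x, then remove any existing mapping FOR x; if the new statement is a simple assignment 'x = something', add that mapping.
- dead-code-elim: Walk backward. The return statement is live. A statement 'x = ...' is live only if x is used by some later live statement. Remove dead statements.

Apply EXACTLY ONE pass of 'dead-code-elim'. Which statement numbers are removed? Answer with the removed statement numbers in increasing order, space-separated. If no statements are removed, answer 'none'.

Answer: 1 2 3 4 5

Derivation:
Backward liveness scan:
Stmt 1 'a = 7': DEAD (a not in live set [])
Stmt 2 'b = a': DEAD (b not in live set [])
Stmt 3 'd = a': DEAD (d not in live set [])
Stmt 4 'v = b * b': DEAD (v not in live set [])
Stmt 5 'c = b + 0': DEAD (c not in live set [])
Stmt 6 'z = 0 - 0': KEEP (z is live); live-in = []
Stmt 7 'return z': KEEP (return); live-in = ['z']
Removed statement numbers: [1, 2, 3, 4, 5]
Surviving IR:
  z = 0 - 0
  return z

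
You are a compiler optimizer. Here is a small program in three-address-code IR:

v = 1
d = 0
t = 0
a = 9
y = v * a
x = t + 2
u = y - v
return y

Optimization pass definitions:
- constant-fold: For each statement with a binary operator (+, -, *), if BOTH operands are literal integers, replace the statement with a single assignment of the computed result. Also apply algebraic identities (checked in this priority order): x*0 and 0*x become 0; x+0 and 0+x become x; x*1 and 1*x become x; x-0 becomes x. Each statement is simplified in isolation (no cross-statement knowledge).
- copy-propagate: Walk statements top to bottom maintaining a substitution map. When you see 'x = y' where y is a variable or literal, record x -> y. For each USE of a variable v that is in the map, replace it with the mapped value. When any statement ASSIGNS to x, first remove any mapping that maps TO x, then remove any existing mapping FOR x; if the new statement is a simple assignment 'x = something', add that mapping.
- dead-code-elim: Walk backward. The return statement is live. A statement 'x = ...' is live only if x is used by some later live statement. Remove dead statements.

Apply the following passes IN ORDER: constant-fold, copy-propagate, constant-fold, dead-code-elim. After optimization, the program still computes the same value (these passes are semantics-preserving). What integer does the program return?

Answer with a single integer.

Initial IR:
  v = 1
  d = 0
  t = 0
  a = 9
  y = v * a
  x = t + 2
  u = y - v
  return y
After constant-fold (8 stmts):
  v = 1
  d = 0
  t = 0
  a = 9
  y = v * a
  x = t + 2
  u = y - v
  return y
After copy-propagate (8 stmts):
  v = 1
  d = 0
  t = 0
  a = 9
  y = 1 * 9
  x = 0 + 2
  u = y - 1
  return y
After constant-fold (8 stmts):
  v = 1
  d = 0
  t = 0
  a = 9
  y = 9
  x = 2
  u = y - 1
  return y
After dead-code-elim (2 stmts):
  y = 9
  return y
Evaluate:
  v = 1  =>  v = 1
  d = 0  =>  d = 0
  t = 0  =>  t = 0
  a = 9  =>  a = 9
  y = v * a  =>  y = 9
  x = t + 2  =>  x = 2
  u = y - v  =>  u = 8
  return y = 9

Answer: 9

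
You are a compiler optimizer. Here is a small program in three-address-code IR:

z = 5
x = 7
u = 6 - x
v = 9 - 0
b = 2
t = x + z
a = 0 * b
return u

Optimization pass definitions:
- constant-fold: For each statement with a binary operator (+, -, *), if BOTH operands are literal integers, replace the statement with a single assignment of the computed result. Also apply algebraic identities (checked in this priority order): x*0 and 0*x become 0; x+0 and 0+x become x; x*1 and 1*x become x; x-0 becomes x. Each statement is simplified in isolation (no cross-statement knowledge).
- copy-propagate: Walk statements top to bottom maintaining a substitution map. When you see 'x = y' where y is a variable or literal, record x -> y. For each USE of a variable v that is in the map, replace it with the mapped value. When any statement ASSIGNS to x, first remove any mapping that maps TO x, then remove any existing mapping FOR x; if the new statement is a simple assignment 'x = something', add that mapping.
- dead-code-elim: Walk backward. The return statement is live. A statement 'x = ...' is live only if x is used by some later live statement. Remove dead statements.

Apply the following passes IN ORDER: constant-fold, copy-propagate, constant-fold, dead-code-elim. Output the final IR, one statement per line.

Initial IR:
  z = 5
  x = 7
  u = 6 - x
  v = 9 - 0
  b = 2
  t = x + z
  a = 0 * b
  return u
After constant-fold (8 stmts):
  z = 5
  x = 7
  u = 6 - x
  v = 9
  b = 2
  t = x + z
  a = 0
  return u
After copy-propagate (8 stmts):
  z = 5
  x = 7
  u = 6 - 7
  v = 9
  b = 2
  t = 7 + 5
  a = 0
  return u
After constant-fold (8 stmts):
  z = 5
  x = 7
  u = -1
  v = 9
  b = 2
  t = 12
  a = 0
  return u
After dead-code-elim (2 stmts):
  u = -1
  return u

Answer: u = -1
return u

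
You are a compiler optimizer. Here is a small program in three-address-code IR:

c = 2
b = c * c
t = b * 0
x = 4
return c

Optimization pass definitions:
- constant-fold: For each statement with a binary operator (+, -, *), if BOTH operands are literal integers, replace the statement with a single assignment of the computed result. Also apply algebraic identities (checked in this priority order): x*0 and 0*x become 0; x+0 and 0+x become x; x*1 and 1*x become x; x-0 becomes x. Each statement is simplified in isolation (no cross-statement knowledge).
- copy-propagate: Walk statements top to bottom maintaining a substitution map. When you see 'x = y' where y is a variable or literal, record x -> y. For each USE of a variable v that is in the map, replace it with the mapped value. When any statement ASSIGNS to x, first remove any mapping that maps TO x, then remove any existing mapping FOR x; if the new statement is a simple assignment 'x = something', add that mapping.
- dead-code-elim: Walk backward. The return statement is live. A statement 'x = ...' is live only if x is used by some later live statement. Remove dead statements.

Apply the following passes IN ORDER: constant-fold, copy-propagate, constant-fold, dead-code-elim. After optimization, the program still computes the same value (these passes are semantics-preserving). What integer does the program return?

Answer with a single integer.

Answer: 2

Derivation:
Initial IR:
  c = 2
  b = c * c
  t = b * 0
  x = 4
  return c
After constant-fold (5 stmts):
  c = 2
  b = c * c
  t = 0
  x = 4
  return c
After copy-propagate (5 stmts):
  c = 2
  b = 2 * 2
  t = 0
  x = 4
  return 2
After constant-fold (5 stmts):
  c = 2
  b = 4
  t = 0
  x = 4
  return 2
After dead-code-elim (1 stmts):
  return 2
Evaluate:
  c = 2  =>  c = 2
  b = c * c  =>  b = 4
  t = b * 0  =>  t = 0
  x = 4  =>  x = 4
  return c = 2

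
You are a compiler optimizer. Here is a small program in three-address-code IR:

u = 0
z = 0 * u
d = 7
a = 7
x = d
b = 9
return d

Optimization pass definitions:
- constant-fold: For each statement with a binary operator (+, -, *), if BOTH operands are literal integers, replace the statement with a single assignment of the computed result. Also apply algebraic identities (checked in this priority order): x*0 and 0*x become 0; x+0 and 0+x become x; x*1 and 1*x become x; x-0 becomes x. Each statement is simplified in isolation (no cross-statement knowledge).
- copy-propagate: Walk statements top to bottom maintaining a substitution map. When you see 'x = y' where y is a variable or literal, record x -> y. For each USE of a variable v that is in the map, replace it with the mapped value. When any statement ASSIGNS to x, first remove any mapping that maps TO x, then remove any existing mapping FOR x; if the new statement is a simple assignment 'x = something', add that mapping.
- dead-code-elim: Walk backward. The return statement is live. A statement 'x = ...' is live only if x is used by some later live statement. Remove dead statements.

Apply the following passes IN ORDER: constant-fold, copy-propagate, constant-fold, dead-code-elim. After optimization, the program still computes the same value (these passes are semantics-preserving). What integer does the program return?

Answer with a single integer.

Answer: 7

Derivation:
Initial IR:
  u = 0
  z = 0 * u
  d = 7
  a = 7
  x = d
  b = 9
  return d
After constant-fold (7 stmts):
  u = 0
  z = 0
  d = 7
  a = 7
  x = d
  b = 9
  return d
After copy-propagate (7 stmts):
  u = 0
  z = 0
  d = 7
  a = 7
  x = 7
  b = 9
  return 7
After constant-fold (7 stmts):
  u = 0
  z = 0
  d = 7
  a = 7
  x = 7
  b = 9
  return 7
After dead-code-elim (1 stmts):
  return 7
Evaluate:
  u = 0  =>  u = 0
  z = 0 * u  =>  z = 0
  d = 7  =>  d = 7
  a = 7  =>  a = 7
  x = d  =>  x = 7
  b = 9  =>  b = 9
  return d = 7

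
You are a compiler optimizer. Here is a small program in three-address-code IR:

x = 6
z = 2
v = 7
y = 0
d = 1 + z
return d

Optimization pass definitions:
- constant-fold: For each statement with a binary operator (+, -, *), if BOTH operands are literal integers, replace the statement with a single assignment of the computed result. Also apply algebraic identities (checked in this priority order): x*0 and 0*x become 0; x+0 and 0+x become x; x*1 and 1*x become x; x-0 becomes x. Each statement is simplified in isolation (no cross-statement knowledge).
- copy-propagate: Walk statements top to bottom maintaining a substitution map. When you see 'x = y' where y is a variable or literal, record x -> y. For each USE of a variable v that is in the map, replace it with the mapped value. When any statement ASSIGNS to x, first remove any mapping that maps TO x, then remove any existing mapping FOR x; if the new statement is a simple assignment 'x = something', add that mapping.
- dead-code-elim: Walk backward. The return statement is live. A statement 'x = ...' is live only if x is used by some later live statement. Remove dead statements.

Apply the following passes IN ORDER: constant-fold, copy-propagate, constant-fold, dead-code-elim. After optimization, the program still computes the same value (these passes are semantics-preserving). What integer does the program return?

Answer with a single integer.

Initial IR:
  x = 6
  z = 2
  v = 7
  y = 0
  d = 1 + z
  return d
After constant-fold (6 stmts):
  x = 6
  z = 2
  v = 7
  y = 0
  d = 1 + z
  return d
After copy-propagate (6 stmts):
  x = 6
  z = 2
  v = 7
  y = 0
  d = 1 + 2
  return d
After constant-fold (6 stmts):
  x = 6
  z = 2
  v = 7
  y = 0
  d = 3
  return d
After dead-code-elim (2 stmts):
  d = 3
  return d
Evaluate:
  x = 6  =>  x = 6
  z = 2  =>  z = 2
  v = 7  =>  v = 7
  y = 0  =>  y = 0
  d = 1 + z  =>  d = 3
  return d = 3

Answer: 3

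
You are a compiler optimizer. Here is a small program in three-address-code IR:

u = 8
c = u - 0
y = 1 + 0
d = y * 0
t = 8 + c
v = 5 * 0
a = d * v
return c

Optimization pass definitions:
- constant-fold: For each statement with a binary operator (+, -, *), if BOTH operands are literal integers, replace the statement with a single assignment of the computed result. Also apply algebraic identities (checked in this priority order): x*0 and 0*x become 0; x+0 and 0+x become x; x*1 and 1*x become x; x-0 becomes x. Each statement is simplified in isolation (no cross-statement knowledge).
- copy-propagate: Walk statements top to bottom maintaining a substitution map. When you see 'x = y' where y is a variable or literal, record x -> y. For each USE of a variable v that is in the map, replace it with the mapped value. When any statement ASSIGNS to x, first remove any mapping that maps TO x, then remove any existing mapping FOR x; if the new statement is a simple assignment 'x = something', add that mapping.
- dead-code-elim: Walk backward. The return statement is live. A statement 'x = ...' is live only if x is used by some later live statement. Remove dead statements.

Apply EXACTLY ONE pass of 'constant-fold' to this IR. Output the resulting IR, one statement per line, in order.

Answer: u = 8
c = u
y = 1
d = 0
t = 8 + c
v = 0
a = d * v
return c

Derivation:
Applying constant-fold statement-by-statement:
  [1] u = 8  (unchanged)
  [2] c = u - 0  -> c = u
  [3] y = 1 + 0  -> y = 1
  [4] d = y * 0  -> d = 0
  [5] t = 8 + c  (unchanged)
  [6] v = 5 * 0  -> v = 0
  [7] a = d * v  (unchanged)
  [8] return c  (unchanged)
Result (8 stmts):
  u = 8
  c = u
  y = 1
  d = 0
  t = 8 + c
  v = 0
  a = d * v
  return c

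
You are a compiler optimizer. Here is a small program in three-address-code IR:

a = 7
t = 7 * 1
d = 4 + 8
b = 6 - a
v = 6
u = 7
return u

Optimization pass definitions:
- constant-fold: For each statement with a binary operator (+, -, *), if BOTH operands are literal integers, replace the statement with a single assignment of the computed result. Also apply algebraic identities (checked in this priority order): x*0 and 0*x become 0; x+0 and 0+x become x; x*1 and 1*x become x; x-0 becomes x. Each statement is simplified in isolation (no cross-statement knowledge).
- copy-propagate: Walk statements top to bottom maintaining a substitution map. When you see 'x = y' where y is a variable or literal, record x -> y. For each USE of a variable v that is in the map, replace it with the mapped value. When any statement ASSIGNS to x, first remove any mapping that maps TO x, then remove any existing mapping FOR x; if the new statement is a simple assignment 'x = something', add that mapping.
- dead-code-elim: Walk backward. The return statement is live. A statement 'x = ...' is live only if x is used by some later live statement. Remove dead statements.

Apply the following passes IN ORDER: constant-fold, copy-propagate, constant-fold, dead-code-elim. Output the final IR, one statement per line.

Initial IR:
  a = 7
  t = 7 * 1
  d = 4 + 8
  b = 6 - a
  v = 6
  u = 7
  return u
After constant-fold (7 stmts):
  a = 7
  t = 7
  d = 12
  b = 6 - a
  v = 6
  u = 7
  return u
After copy-propagate (7 stmts):
  a = 7
  t = 7
  d = 12
  b = 6 - 7
  v = 6
  u = 7
  return 7
After constant-fold (7 stmts):
  a = 7
  t = 7
  d = 12
  b = -1
  v = 6
  u = 7
  return 7
After dead-code-elim (1 stmts):
  return 7

Answer: return 7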